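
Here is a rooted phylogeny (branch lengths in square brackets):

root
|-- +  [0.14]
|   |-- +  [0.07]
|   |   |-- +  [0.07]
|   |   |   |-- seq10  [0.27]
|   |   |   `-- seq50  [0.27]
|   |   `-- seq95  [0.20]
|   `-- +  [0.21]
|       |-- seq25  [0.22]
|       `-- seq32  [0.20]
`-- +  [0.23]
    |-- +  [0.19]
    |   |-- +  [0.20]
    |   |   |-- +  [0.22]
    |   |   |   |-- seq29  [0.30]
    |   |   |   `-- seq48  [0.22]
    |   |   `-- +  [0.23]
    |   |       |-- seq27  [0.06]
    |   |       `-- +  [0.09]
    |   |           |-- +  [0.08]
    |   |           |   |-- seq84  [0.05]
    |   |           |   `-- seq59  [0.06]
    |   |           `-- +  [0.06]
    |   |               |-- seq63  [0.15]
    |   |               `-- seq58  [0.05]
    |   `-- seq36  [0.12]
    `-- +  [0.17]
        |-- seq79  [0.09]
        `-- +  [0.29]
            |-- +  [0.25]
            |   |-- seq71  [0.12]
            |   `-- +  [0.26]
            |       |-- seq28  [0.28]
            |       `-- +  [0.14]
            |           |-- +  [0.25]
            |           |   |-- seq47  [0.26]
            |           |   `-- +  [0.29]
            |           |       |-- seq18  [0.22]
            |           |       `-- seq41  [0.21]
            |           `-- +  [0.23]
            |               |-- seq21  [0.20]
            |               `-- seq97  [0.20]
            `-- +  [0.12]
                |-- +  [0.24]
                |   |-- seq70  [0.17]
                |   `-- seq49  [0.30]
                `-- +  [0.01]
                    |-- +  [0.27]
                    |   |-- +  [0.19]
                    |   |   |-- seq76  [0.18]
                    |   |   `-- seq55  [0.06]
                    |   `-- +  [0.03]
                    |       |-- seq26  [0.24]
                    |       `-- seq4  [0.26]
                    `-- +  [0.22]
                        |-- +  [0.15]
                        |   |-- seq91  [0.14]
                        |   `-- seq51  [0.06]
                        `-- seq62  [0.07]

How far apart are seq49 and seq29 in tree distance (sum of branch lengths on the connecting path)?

The path runs seq49 → … → MRCA → … → seq29; the MRCA is the node subtending ((((seq29,seq48),(seq27,((seq84,seq59),(seq63,seq58)))),seq36),(seq79,((seq71,(seq28,((seq47,(seq18,seq41)),(seq21,seq97)))),((seq70,seq49),(((seq76,seq55),(seq26,seq4)),((seq91,seq51),seq62)))))).
Branch lengths along that path: 0.30 + 0.24 + 0.12 + 0.29 + 0.17 + 0.19 + 0.20 + 0.22 + 0.30 = 2.03.

2.03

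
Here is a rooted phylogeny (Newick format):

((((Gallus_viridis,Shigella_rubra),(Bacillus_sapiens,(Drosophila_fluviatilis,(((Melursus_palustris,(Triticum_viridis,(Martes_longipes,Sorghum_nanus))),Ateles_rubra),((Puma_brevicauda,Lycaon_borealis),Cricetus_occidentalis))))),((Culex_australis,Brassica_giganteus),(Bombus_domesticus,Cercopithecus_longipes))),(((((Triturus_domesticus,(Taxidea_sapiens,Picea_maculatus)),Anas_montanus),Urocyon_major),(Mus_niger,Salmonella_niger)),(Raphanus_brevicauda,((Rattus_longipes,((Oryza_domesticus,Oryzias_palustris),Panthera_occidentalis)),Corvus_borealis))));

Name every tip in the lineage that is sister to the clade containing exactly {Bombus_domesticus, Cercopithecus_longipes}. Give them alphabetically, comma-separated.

Brassica_giganteus, Culex_australis

The clade containing exactly {Bombus_domesticus, Cercopithecus_longipes} attaches to the tree at the node subtending ((Culex_australis,Brassica_giganteus),(Bombus_domesticus,Cercopithecus_longipes)).
The other lineage descending from that same node — the sister group — is (Culex_australis,Brassica_giganteus); its 2 tips in alphabetical order are the answer.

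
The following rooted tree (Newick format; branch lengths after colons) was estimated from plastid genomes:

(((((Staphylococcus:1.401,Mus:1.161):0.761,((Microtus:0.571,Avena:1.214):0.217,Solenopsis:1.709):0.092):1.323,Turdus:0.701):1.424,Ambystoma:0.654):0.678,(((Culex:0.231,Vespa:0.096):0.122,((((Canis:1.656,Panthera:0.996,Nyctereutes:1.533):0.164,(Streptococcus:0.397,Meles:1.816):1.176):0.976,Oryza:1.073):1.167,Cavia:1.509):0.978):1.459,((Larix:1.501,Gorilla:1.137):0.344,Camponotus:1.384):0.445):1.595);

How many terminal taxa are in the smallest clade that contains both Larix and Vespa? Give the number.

12

The MRCA of Larix and Vespa is the node subtending (((Culex,Vespa),((((Canis,Panthera,Nyctereutes),(Streptococcus,Meles)),Oryza),Cavia)),((Larix,Gorilla),Camponotus)).
That clade contains 12 terminal taxa: Camponotus, Canis, Cavia, Culex, Gorilla, Larix, Meles, Nyctereutes, Oryza, Panthera, Streptococcus, Vespa.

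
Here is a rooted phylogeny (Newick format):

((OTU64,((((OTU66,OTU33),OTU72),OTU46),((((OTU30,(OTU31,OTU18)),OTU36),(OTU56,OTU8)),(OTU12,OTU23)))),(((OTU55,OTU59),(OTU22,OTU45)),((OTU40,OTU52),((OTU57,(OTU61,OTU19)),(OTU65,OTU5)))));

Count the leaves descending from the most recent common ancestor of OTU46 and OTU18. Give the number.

12

The MRCA of OTU46 and OTU18 is the node subtending ((((OTU66,OTU33),OTU72),OTU46),((((OTU30,(OTU31,OTU18)),OTU36),(OTU56,OTU8)),(OTU12,OTU23))).
That clade contains 12 terminal taxa: OTU12, OTU18, OTU23, OTU30, OTU31, OTU33, OTU36, OTU46, OTU56, OTU66, OTU72, OTU8.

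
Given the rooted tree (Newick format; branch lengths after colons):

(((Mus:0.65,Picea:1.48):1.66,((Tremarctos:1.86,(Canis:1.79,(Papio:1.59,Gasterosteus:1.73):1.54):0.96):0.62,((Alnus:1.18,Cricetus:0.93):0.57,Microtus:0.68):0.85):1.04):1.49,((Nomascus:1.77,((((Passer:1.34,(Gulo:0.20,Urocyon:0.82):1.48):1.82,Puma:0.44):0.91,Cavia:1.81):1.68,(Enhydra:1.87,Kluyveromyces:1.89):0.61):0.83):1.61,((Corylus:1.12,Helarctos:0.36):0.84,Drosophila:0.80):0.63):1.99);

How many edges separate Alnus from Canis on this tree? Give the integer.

The MRCA of Alnus and Canis is the node subtending ((Tremarctos,(Canis,(Papio,Gasterosteus))),((Alnus,Cricetus),Microtus)).
From Alnus up to that node: 3 branches. From Canis up to the same node: 3 branches. Total: 3 + 3 = 6.

6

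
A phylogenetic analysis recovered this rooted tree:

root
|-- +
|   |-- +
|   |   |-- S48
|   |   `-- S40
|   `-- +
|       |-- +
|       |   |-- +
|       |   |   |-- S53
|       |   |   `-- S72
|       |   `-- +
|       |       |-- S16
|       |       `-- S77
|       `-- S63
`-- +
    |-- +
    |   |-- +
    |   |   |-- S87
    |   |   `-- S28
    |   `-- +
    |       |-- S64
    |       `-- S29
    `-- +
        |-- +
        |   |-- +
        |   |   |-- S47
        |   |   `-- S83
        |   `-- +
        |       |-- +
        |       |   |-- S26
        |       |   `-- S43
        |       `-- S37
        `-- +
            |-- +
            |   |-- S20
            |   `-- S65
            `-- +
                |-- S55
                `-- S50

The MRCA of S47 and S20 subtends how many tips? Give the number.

9

The MRCA of S47 and S20 is the node subtending (((S47,S83),((S26,S43),S37)),((S20,S65),(S55,S50))).
That clade contains 9 terminal taxa: S20, S26, S37, S43, S47, S50, S55, S65, S83.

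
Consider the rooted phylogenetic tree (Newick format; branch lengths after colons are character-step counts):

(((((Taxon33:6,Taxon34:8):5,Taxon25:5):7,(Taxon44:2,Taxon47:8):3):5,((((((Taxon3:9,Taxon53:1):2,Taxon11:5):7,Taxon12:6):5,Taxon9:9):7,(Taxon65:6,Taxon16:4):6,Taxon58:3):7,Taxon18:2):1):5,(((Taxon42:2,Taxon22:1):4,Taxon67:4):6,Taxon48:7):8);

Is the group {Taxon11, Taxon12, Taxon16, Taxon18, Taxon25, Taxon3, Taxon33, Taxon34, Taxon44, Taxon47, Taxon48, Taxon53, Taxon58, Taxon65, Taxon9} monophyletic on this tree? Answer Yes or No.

The MRCA of the listed taxa is the root, so the smallest clade containing them is the whole tree.
That clade also contains Taxon22, Taxon42, Taxon67, which are not in the proposed group, so the group is not monophyletic.

No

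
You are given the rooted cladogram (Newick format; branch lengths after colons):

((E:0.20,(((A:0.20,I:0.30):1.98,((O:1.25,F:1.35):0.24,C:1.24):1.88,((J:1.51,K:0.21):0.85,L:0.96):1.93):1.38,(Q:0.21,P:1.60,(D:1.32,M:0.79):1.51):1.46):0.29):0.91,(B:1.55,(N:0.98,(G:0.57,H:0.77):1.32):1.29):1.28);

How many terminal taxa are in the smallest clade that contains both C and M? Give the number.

12

The MRCA of C and M is the node subtending (((A,I),((O,F),C),((J,K),L)),(Q,P,(D,M))).
That clade contains 12 terminal taxa: A, C, D, F, I, J, K, L, M, O, P, Q.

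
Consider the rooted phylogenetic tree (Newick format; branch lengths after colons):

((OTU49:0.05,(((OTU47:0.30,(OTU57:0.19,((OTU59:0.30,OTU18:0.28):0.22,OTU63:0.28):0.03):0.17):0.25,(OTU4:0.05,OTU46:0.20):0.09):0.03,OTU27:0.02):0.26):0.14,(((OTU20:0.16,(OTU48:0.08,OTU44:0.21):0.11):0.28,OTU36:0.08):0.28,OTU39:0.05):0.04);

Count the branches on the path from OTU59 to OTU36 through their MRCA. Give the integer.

The MRCA of OTU59 and OTU36 is the root of the tree.
From OTU59 up to that node: 8 branches. From OTU36 up to the same node: 3 branches. Total: 8 + 3 = 11.

11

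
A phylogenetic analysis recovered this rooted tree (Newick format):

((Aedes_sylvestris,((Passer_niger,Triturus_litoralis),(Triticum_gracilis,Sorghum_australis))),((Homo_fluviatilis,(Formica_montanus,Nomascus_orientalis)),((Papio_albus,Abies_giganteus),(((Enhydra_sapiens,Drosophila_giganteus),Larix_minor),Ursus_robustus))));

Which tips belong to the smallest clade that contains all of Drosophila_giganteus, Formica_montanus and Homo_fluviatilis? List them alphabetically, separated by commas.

Abies_giganteus, Drosophila_giganteus, Enhydra_sapiens, Formica_montanus, Homo_fluviatilis, Larix_minor, Nomascus_orientalis, Papio_albus, Ursus_robustus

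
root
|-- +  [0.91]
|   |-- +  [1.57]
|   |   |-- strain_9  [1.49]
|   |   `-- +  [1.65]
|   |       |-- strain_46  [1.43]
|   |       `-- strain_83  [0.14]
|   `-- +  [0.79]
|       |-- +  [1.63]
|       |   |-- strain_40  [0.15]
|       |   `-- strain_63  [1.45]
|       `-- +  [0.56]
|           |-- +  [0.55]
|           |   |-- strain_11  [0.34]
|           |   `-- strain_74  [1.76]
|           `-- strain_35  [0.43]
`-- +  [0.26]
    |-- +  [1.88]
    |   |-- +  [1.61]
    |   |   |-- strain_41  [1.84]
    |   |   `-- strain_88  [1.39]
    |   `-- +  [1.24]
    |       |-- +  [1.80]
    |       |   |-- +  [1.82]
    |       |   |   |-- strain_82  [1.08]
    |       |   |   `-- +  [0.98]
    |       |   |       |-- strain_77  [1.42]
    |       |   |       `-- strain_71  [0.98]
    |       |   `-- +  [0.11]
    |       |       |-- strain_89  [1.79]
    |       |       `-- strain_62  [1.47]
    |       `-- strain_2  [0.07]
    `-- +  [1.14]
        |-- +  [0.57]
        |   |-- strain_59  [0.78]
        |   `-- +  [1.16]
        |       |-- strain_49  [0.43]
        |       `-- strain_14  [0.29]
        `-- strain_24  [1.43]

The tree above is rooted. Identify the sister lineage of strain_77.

strain_77 attaches to the tree at the node subtending (strain_77,strain_71).
The other lineage descending from that same node — the sister group — is the single tip strain_71.

strain_71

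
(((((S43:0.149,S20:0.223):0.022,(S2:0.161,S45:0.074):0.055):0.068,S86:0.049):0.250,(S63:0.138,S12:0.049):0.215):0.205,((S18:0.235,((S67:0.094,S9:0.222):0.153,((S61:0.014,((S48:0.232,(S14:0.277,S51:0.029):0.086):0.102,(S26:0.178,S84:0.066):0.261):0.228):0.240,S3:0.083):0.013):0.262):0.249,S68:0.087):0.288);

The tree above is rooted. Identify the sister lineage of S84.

S26

S84 attaches to the tree at the node subtending (S26,S84).
The other lineage descending from that same node — the sister group — is the single tip S26.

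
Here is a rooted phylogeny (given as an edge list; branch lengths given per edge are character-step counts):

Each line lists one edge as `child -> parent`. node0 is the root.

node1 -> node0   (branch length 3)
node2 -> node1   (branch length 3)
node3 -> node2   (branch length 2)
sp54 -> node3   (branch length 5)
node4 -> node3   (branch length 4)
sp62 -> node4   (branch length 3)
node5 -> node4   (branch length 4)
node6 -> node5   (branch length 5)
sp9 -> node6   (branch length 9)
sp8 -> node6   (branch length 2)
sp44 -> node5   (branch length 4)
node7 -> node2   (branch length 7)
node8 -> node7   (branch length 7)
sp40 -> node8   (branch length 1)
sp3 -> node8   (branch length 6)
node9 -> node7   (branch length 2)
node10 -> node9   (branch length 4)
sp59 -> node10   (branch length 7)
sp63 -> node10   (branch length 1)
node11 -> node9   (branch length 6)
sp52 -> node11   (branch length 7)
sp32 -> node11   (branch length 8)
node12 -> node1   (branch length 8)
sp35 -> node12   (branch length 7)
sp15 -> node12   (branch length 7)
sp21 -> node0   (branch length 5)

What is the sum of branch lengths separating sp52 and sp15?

40

The path runs sp52 → … → MRCA → … → sp15; the MRCA is the node subtending (((sp54,(sp62,((sp9,sp8),sp44))),((sp40,sp3),((sp59,sp63),(sp52,sp32)))),(sp35,sp15)).
Branch lengths along that path: 7 + 6 + 2 + 7 + 3 + 8 + 7 = 40.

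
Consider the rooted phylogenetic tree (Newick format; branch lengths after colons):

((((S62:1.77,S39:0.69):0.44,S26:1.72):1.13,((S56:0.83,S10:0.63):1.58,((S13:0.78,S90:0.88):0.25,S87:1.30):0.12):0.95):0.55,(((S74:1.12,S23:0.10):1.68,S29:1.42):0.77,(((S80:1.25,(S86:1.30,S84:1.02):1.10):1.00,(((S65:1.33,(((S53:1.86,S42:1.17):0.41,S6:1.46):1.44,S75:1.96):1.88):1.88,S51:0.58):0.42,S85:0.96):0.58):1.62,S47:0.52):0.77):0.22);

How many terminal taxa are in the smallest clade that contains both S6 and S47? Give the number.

The MRCA of S6 and S47 is the node subtending (((S80,(S86,S84)),(((S65,(((S53,S42),S6),S75)),S51),S85)),S47).
That clade contains 11 terminal taxa: S42, S47, S51, S53, S6, S65, S75, S80, S84, S85, S86.

11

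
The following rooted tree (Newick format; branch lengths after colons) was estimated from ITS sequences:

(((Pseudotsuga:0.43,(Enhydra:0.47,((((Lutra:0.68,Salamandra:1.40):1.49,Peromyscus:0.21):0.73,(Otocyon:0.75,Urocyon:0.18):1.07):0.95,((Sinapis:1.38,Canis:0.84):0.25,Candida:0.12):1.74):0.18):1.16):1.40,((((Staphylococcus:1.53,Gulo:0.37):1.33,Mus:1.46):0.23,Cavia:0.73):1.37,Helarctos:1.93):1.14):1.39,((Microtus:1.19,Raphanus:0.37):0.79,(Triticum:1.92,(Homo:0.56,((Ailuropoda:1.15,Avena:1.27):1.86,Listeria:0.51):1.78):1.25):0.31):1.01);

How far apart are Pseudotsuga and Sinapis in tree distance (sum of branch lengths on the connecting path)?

The path runs Pseudotsuga → … → MRCA → … → Sinapis; the MRCA is the node subtending (Pseudotsuga,(Enhydra,((((Lutra,Salamandra),Peromyscus),(Otocyon,Urocyon)),((Sinapis,Canis),Candida)))).
Branch lengths along that path: 0.43 + 1.16 + 0.18 + 1.74 + 0.25 + 1.38 = 5.14.

5.14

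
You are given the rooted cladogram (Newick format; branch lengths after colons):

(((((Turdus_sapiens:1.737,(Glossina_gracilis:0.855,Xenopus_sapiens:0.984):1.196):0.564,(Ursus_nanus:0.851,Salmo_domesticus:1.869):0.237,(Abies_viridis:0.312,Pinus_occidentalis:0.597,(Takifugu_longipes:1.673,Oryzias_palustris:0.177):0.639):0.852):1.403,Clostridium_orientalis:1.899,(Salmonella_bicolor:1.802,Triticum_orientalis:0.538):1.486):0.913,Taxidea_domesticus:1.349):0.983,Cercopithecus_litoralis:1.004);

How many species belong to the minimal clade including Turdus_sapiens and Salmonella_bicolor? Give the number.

The MRCA of Turdus_sapiens and Salmonella_bicolor is the node subtending (((Turdus_sapiens,(Glossina_gracilis,Xenopus_sapiens)),(Ursus_nanus,Salmo_domesticus),(Abies_viridis,Pinus_occidentalis,(Takifugu_longipes,Oryzias_palustris))),Clostridium_orientalis,(Salmonella_bicolor,Triticum_orientalis)).
That clade contains 12 terminal taxa: Abies_viridis, Clostridium_orientalis, Glossina_gracilis, Oryzias_palustris, Pinus_occidentalis, Salmo_domesticus, Salmonella_bicolor, Takifugu_longipes, Triticum_orientalis, Turdus_sapiens, Ursus_nanus, Xenopus_sapiens.

12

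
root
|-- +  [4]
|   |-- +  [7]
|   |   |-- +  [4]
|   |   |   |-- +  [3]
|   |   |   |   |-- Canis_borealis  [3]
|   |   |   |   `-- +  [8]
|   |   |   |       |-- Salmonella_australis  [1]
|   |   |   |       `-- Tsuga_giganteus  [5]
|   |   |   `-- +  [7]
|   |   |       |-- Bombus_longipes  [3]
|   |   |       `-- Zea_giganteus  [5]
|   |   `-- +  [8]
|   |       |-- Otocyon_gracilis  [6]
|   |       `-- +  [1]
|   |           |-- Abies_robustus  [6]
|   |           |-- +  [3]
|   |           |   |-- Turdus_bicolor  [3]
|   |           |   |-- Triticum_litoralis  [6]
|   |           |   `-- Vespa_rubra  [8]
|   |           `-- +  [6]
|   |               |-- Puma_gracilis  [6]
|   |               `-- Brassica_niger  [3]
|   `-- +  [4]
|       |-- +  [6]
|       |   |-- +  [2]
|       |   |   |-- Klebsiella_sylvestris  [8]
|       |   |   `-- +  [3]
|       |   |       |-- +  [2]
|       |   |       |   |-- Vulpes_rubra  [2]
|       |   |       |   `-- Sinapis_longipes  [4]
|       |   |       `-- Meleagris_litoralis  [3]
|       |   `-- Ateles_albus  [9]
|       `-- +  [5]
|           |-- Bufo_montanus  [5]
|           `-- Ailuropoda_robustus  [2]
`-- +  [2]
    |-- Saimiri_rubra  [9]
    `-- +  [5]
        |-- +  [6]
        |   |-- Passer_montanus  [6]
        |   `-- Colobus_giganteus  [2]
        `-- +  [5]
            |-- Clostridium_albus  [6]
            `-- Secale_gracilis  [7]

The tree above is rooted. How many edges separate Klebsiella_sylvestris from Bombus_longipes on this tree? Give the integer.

The MRCA of Klebsiella_sylvestris and Bombus_longipes is the node subtending ((((Canis_borealis,(Salmonella_australis,Tsuga_giganteus)),(Bombus_longipes,Zea_giganteus)),(Otocyon_gracilis,(Abies_robustus,(Turdus_bicolor,Triticum_litoralis,Vespa_rubra),(Puma_gracilis,Brassica_niger)))),(((Klebsiella_sylvestris,((Vulpes_rubra,Sinapis_longipes),Meleagris_litoralis)),Ateles_albus),(Bufo_montanus,Ailuropoda_robustus))).
From Klebsiella_sylvestris up to that node: 4 branches. From Bombus_longipes up to the same node: 4 branches. Total: 4 + 4 = 8.

8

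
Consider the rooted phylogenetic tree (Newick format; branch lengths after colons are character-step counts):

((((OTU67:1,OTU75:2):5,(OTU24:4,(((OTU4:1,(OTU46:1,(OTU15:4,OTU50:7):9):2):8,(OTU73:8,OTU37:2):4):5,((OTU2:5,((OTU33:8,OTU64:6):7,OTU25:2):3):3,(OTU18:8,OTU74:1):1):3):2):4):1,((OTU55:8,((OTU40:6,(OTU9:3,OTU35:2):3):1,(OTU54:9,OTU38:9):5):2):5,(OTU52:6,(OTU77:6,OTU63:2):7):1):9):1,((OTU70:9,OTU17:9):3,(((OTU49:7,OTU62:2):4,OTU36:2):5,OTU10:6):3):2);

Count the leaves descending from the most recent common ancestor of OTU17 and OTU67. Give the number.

The MRCA of OTU17 and OTU67 is the root, so the clade is the entire tree.
That clade contains 30 terminal taxa: OTU10, OTU15, OTU17, OTU18, OTU2, OTU24, OTU25, OTU33, OTU35, OTU36, OTU37, OTU38, OTU4, OTU40, OTU46, OTU49, OTU50, OTU52, OTU54, OTU55, OTU62, OTU63, OTU64, OTU67, OTU70, OTU73, OTU74, OTU75, OTU77, OTU9.

30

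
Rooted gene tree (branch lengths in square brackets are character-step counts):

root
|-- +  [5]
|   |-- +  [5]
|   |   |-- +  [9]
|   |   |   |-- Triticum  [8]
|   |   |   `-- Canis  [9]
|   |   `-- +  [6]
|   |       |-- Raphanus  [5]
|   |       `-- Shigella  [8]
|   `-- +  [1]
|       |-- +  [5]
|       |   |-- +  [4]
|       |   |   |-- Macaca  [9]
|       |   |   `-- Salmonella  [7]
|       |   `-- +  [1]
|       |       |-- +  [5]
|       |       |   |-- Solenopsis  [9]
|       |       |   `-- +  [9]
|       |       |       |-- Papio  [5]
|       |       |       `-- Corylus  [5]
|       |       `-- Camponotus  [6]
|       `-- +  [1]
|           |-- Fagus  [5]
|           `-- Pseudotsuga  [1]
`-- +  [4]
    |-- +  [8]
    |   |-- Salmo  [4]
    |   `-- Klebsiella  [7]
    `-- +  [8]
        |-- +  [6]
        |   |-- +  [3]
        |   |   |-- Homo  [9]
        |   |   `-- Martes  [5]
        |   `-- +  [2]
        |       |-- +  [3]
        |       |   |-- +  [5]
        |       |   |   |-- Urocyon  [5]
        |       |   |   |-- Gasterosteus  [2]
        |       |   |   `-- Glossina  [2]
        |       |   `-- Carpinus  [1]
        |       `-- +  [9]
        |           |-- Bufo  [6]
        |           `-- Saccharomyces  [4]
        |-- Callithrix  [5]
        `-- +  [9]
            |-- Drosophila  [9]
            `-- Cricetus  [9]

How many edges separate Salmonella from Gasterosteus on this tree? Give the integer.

12

The MRCA of Salmonella and Gasterosteus is the root of the tree.
From Salmonella up to that node: 5 branches. From Gasterosteus up to the same node: 7 branches. Total: 5 + 7 = 12.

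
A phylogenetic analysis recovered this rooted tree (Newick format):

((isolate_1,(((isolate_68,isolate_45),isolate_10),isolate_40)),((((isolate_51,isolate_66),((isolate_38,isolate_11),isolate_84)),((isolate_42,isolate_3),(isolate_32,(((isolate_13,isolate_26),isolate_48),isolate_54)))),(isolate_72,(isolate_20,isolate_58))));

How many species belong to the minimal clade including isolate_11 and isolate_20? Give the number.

The MRCA of isolate_11 and isolate_20 is the node subtending ((((isolate_51,isolate_66),((isolate_38,isolate_11),isolate_84)),((isolate_42,isolate_3),(isolate_32,(((isolate_13,isolate_26),isolate_48),isolate_54)))),(isolate_72,(isolate_20,isolate_58))).
That clade contains 15 terminal taxa: isolate_11, isolate_13, isolate_20, isolate_26, isolate_3, isolate_32, isolate_38, isolate_42, isolate_48, isolate_51, isolate_54, isolate_58, isolate_66, isolate_72, isolate_84.

15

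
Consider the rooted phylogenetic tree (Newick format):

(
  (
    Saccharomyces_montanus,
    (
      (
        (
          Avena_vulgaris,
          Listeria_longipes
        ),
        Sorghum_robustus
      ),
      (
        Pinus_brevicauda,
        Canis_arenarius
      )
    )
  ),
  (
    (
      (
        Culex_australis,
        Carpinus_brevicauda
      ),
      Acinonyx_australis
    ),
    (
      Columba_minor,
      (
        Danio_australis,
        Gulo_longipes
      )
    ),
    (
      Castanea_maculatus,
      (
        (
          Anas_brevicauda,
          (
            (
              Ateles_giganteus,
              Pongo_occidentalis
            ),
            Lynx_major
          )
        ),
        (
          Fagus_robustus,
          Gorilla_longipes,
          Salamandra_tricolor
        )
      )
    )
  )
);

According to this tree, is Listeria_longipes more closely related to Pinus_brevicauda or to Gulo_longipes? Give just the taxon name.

Pinus_brevicauda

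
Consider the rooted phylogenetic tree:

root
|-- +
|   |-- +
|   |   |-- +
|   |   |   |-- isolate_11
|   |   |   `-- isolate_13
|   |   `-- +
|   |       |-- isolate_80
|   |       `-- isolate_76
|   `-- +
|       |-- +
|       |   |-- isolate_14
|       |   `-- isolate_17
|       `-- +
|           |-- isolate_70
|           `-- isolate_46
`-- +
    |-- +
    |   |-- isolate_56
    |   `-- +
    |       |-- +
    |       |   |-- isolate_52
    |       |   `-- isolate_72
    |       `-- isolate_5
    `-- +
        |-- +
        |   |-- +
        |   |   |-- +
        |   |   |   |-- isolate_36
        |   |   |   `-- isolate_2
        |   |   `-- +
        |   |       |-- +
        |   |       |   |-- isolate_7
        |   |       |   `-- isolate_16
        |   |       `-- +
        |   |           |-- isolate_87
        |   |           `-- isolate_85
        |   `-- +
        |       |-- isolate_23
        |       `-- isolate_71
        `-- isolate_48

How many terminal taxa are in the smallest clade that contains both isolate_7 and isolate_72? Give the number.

13

The MRCA of isolate_7 and isolate_72 is the node subtending ((isolate_56,((isolate_52,isolate_72),isolate_5)),((((isolate_36,isolate_2),((isolate_7,isolate_16),(isolate_87,isolate_85))),(isolate_23,isolate_71)),isolate_48)).
That clade contains 13 terminal taxa: isolate_16, isolate_2, isolate_23, isolate_36, isolate_48, isolate_5, isolate_52, isolate_56, isolate_7, isolate_71, isolate_72, isolate_85, isolate_87.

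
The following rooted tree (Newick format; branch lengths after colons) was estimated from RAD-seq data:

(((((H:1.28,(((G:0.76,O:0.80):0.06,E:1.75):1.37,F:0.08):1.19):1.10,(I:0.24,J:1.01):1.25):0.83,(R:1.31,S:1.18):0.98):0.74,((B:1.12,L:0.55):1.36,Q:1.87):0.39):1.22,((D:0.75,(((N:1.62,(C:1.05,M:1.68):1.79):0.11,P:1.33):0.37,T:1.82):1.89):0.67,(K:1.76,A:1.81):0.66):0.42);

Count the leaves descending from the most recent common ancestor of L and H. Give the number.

12

The MRCA of L and H is the node subtending ((((H,(((G,O),E),F)),(I,J)),(R,S)),((B,L),Q)).
That clade contains 12 terminal taxa: B, E, F, G, H, I, J, L, O, Q, R, S.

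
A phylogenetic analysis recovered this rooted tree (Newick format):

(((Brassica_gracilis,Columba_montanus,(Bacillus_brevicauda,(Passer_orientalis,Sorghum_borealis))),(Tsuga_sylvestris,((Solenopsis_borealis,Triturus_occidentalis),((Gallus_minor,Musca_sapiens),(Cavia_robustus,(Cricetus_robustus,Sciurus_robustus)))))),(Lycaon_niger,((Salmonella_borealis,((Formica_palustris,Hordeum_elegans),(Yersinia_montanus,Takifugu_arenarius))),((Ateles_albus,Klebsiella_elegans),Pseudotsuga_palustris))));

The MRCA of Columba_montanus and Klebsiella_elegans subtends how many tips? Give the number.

22

The MRCA of Columba_montanus and Klebsiella_elegans is the root, so the clade is the entire tree.
That clade contains 22 terminal taxa: Ateles_albus, Bacillus_brevicauda, Brassica_gracilis, Cavia_robustus, Columba_montanus, Cricetus_robustus, Formica_palustris, Gallus_minor, Hordeum_elegans, Klebsiella_elegans, Lycaon_niger, Musca_sapiens, Passer_orientalis, Pseudotsuga_palustris, Salmonella_borealis, Sciurus_robustus, Solenopsis_borealis, Sorghum_borealis, Takifugu_arenarius, Triturus_occidentalis, Tsuga_sylvestris, Yersinia_montanus.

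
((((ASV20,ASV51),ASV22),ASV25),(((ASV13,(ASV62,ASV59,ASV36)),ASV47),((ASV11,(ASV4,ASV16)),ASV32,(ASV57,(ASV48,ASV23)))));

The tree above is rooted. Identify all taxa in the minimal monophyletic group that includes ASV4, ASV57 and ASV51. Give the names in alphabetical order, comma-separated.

ASV11, ASV13, ASV16, ASV20, ASV22, ASV23, ASV25, ASV32, ASV36, ASV4, ASV47, ASV48, ASV51, ASV57, ASV59, ASV62

Tracing ASV4: it sits inside (ASV4,ASV16).
Tracing ASV57: it sits inside (ASV57,(ASV48,ASV23)).
Tracing ASV51: it sits inside (ASV20,ASV51).
The smallest clade enclosing all 3 is the whole tree (their MRCA is the root), so the answer is all 16 tips in alphabetical order.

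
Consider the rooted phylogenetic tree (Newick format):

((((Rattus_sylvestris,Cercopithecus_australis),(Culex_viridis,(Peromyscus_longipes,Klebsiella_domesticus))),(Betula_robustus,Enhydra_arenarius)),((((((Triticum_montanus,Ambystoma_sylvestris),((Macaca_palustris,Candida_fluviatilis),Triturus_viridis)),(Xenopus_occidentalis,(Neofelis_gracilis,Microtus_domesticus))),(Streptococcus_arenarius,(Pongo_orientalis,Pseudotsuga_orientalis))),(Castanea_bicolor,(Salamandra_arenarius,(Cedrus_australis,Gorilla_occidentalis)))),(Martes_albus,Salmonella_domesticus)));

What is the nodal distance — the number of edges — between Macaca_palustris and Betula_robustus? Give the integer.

The MRCA of Macaca_palustris and Betula_robustus is the root of the tree.
From Macaca_palustris up to that node: 8 branches. From Betula_robustus up to the same node: 3 branches. Total: 8 + 3 = 11.

11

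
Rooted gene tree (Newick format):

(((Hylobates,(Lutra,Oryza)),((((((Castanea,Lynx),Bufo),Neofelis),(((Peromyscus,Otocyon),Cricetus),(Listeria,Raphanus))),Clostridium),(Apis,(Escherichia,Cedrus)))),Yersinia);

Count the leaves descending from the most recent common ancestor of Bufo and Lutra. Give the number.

16

The MRCA of Bufo and Lutra is the node subtending ((Hylobates,(Lutra,Oryza)),((((((Castanea,Lynx),Bufo),Neofelis),(((Peromyscus,Otocyon),Cricetus),(Listeria,Raphanus))),Clostridium),(Apis,(Escherichia,Cedrus)))).
That clade contains 16 terminal taxa: Apis, Bufo, Castanea, Cedrus, Clostridium, Cricetus, Escherichia, Hylobates, Listeria, Lutra, Lynx, Neofelis, Oryza, Otocyon, Peromyscus, Raphanus.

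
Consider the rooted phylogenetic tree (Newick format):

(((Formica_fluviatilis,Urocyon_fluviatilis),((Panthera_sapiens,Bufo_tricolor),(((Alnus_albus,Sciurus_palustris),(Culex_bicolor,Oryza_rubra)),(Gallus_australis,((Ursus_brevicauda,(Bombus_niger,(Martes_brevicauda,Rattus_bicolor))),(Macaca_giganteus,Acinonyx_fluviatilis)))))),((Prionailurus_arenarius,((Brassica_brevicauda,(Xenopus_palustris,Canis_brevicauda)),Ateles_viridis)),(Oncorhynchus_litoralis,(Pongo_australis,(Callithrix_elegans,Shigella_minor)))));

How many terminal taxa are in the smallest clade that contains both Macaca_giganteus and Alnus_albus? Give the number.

The MRCA of Macaca_giganteus and Alnus_albus is the node subtending (((Alnus_albus,Sciurus_palustris),(Culex_bicolor,Oryza_rubra)),(Gallus_australis,((Ursus_brevicauda,(Bombus_niger,(Martes_brevicauda,Rattus_bicolor))),(Macaca_giganteus,Acinonyx_fluviatilis)))).
That clade contains 11 terminal taxa: Acinonyx_fluviatilis, Alnus_albus, Bombus_niger, Culex_bicolor, Gallus_australis, Macaca_giganteus, Martes_brevicauda, Oryza_rubra, Rattus_bicolor, Sciurus_palustris, Ursus_brevicauda.

11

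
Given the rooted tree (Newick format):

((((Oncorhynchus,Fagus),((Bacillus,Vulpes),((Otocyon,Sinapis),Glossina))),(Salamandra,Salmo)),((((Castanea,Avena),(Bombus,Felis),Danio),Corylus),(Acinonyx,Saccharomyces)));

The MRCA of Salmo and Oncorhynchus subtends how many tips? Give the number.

9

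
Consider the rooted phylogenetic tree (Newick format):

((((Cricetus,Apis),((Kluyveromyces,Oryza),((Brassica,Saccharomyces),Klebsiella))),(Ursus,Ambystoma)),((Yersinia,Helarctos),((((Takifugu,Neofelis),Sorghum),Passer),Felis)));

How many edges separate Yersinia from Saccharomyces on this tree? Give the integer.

9

The MRCA of Yersinia and Saccharomyces is the root of the tree.
From Yersinia up to that node: 3 branches. From Saccharomyces up to the same node: 6 branches. Total: 3 + 6 = 9.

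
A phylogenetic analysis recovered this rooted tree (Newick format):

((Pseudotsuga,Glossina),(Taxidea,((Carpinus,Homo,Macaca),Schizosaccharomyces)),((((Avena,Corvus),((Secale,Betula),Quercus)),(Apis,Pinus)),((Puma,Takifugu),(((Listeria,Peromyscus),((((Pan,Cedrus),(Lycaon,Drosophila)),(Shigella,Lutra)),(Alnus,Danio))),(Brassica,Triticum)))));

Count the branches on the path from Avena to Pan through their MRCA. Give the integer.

12

The MRCA of Avena and Pan is the node subtending ((((Avena,Corvus),((Secale,Betula),Quercus)),(Apis,Pinus)),((Puma,Takifugu),(((Listeria,Peromyscus),((((Pan,Cedrus),(Lycaon,Drosophila)),(Shigella,Lutra)),(Alnus,Danio))),(Brassica,Triticum)))).
From Avena up to that node: 4 branches. From Pan up to the same node: 8 branches. Total: 4 + 8 = 12.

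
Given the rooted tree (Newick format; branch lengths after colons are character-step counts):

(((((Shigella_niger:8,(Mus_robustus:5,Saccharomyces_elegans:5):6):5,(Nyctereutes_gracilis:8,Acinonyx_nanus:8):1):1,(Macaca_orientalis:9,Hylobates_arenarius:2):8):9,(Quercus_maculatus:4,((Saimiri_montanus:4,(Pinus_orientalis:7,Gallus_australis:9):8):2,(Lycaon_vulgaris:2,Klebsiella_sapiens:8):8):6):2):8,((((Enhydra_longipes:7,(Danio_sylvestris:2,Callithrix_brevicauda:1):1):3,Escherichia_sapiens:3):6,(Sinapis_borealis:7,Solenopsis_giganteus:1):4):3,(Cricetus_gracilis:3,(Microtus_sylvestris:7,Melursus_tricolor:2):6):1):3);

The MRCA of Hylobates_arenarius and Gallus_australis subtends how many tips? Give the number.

The MRCA of Hylobates_arenarius and Gallus_australis is the node subtending ((((Shigella_niger,(Mus_robustus,Saccharomyces_elegans)),(Nyctereutes_gracilis,Acinonyx_nanus)),(Macaca_orientalis,Hylobates_arenarius)),(Quercus_maculatus,((Saimiri_montanus,(Pinus_orientalis,Gallus_australis)),(Lycaon_vulgaris,Klebsiella_sapiens)))).
That clade contains 13 terminal taxa: Acinonyx_nanus, Gallus_australis, Hylobates_arenarius, Klebsiella_sapiens, Lycaon_vulgaris, Macaca_orientalis, Mus_robustus, Nyctereutes_gracilis, Pinus_orientalis, Quercus_maculatus, Saccharomyces_elegans, Saimiri_montanus, Shigella_niger.

13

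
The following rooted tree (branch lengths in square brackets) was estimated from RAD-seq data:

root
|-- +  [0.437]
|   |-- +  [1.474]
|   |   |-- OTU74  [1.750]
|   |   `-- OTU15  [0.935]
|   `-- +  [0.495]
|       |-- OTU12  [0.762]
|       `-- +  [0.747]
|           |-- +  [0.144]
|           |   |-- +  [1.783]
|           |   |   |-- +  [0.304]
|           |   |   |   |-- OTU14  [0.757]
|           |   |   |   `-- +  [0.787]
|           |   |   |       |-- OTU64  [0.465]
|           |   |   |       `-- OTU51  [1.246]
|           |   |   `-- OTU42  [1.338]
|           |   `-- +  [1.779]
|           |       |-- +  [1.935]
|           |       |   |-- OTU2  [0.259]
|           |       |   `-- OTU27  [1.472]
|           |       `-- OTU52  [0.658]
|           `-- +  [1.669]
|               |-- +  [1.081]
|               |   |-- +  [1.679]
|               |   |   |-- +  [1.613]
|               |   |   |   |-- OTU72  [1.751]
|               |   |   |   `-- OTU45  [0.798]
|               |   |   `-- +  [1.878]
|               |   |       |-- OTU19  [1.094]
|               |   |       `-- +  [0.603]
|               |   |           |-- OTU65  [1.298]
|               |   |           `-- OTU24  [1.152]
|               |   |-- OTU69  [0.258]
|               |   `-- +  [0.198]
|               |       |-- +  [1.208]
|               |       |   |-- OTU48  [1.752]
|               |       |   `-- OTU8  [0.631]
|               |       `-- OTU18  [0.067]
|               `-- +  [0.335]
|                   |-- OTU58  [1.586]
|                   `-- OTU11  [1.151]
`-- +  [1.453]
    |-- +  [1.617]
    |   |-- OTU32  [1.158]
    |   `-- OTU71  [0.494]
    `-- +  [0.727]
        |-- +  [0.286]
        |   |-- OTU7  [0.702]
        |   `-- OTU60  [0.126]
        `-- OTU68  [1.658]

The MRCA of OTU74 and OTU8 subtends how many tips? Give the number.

The MRCA of OTU74 and OTU8 is the node subtending ((OTU74,OTU15),(OTU12,((((OTU14,(OTU64,OTU51)),OTU42),((OTU2,OTU27),OTU52)),((((OTU72,OTU45),(OTU19,(OTU65,OTU24))),OTU69,((OTU48,OTU8),OTU18)),(OTU58,OTU11))))).
That clade contains 21 terminal taxa: OTU11, OTU12, OTU14, OTU15, OTU18, OTU19, OTU2, OTU24, OTU27, OTU42, OTU45, OTU48, OTU51, OTU52, OTU58, OTU64, OTU65, OTU69, OTU72, OTU74, OTU8.

21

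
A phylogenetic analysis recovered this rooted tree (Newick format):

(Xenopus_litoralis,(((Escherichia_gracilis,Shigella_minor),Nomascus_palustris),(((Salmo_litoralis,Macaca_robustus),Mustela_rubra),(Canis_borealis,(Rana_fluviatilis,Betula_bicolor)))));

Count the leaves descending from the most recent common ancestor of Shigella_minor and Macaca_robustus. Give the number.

9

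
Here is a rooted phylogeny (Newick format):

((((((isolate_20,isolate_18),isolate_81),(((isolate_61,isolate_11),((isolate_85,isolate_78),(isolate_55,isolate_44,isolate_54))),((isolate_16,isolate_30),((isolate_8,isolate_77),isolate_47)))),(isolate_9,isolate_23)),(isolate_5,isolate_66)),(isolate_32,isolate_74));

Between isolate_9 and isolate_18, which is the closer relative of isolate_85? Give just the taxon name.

The MRCA of isolate_85 and isolate_18 subtends (((isolate_20,isolate_18),isolate_81),(((isolate_61,isolate_11),((isolate_85,isolate_78),(isolate_55,isolate_44,isolate_54))),((isolate_16,isolate_30),((isolate_8,isolate_77),isolate_47)))) (15 taxa).
The MRCA of isolate_85 and isolate_9 subtends ((((isolate_20,isolate_18),isolate_81),(((isolate_61,isolate_11),((isolate_85,isolate_78),(isolate_55,isolate_44,isolate_54))),((isolate_16,isolate_30),((isolate_8,isolate_77),isolate_47)))),(isolate_9,isolate_23)) (17 taxa).
The first is nested inside the second, so isolate_85 shares a more recent common ancestor with isolate_18.

isolate_18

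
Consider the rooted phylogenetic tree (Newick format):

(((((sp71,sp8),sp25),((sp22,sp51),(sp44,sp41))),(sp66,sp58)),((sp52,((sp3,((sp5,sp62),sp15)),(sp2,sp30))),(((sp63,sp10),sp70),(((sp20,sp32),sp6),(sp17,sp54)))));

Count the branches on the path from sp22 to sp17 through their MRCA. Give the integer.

The MRCA of sp22 and sp17 is the root of the tree.
From sp22 up to that node: 5 branches. From sp17 up to the same node: 5 branches. Total: 5 + 5 = 10.

10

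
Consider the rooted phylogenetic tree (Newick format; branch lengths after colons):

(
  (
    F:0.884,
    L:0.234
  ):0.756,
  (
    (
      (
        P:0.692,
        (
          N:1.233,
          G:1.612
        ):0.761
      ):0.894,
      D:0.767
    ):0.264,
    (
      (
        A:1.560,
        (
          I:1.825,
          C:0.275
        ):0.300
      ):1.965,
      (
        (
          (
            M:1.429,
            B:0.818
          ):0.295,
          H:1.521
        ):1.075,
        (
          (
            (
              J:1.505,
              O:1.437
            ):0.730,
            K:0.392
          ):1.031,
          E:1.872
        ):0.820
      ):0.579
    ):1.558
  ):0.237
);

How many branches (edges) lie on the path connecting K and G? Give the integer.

9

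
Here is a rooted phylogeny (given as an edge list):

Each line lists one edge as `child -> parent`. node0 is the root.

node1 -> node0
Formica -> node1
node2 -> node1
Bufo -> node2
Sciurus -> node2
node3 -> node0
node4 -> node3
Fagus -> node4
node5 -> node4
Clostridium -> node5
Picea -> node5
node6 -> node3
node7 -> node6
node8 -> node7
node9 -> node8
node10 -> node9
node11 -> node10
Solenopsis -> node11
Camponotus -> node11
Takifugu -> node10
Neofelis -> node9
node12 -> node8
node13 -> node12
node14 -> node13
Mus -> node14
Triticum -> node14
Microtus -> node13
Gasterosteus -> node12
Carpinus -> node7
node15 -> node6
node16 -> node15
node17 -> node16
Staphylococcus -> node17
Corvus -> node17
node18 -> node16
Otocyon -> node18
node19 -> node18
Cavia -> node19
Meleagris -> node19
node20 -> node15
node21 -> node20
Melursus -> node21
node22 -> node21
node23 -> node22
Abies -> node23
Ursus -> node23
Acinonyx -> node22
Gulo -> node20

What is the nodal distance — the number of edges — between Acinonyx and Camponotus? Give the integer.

The MRCA of Acinonyx and Camponotus is the node subtending ((((((Solenopsis,Camponotus),Takifugu),Neofelis),(((Mus,Triticum),Microtus),Gasterosteus)),Carpinus),(((Staphylococcus,Corvus),(Otocyon,(Cavia,Meleagris))),((Melursus,((Abies,Ursus),Acinonyx)),Gulo))).
From Acinonyx up to that node: 5 branches. From Camponotus up to the same node: 6 branches. Total: 5 + 6 = 11.

11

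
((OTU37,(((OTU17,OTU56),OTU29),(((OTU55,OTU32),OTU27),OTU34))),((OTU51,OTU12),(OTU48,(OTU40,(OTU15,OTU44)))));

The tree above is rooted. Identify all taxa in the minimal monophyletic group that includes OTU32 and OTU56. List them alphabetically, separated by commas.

OTU17, OTU27, OTU29, OTU32, OTU34, OTU55, OTU56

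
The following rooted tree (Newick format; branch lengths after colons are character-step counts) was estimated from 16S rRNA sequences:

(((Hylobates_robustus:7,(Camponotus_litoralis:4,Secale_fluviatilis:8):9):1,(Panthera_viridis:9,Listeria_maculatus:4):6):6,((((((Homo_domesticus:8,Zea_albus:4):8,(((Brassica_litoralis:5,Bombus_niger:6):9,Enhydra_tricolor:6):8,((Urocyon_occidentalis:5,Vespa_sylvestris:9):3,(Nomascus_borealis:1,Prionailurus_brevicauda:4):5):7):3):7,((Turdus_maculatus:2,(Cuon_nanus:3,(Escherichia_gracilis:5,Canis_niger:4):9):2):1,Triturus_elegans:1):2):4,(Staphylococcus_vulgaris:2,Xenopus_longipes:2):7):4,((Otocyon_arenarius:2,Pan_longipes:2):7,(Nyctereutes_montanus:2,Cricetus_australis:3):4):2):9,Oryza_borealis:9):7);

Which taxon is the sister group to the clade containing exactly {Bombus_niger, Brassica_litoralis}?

The clade containing exactly {Bombus_niger, Brassica_litoralis} attaches to the tree at the node subtending ((Brassica_litoralis,Bombus_niger),Enhydra_tricolor).
The other lineage descending from that same node — the sister group — is the single tip Enhydra_tricolor.

Enhydra_tricolor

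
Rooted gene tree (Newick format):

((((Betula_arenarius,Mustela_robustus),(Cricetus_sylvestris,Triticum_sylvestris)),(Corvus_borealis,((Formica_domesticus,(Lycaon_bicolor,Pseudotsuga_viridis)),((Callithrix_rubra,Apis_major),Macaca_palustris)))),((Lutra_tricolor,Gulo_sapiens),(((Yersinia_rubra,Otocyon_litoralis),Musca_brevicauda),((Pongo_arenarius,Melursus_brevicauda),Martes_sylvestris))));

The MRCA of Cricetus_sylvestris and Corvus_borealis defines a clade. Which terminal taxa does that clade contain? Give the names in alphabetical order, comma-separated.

Apis_major, Betula_arenarius, Callithrix_rubra, Corvus_borealis, Cricetus_sylvestris, Formica_domesticus, Lycaon_bicolor, Macaca_palustris, Mustela_robustus, Pseudotsuga_viridis, Triticum_sylvestris

Tracing Cricetus_sylvestris: it sits inside (Cricetus_sylvestris,Triticum_sylvestris).
Tracing Corvus_borealis: it sits inside (Corvus_borealis,((Formica_domesticus,(Lycaon_bicolor,Pseudotsuga_viridis)),((Callithrix_rubra,Apis_major),Macaca_palustris))).
The smallest clade enclosing both is (((Betula_arenarius,Mustela_robustus),(Cricetus_sylvestris,Triticum_sylvestris)),(Corvus_borealis,((Formica_domesticus,(Lycaon_bicolor,Pseudotsuga_viridis)),((Callithrix_rubra,Apis_major),Macaca_palustris)))); the answer is its 11 terminal taxa in alphabetical order.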